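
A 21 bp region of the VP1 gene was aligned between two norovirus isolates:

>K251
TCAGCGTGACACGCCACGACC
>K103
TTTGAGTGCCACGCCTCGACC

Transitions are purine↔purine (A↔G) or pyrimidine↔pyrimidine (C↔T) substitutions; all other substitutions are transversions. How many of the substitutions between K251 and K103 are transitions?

1

The sequences differ at positions 2 (C/T, transition), 3 (A/T, transversion), 5 (C/A, transversion), 9 (A/C, transversion), 16 (A/T, transversion).
Of the 5 differences, 1 transition and 4 transversions, so the answer is 1.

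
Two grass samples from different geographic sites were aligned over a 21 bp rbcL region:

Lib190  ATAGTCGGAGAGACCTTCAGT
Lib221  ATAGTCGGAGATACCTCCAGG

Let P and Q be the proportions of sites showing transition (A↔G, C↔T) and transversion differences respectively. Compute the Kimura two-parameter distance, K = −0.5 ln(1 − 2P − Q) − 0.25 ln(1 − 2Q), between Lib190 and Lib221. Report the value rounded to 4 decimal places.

0.1585

The sequences differ at positions 12 (G/T, transversion), 17 (T/C, transition), 21 (T/G, transversion).
Of the 3 differences, 1 transition and 2 transversions over 21 sites: P = 1/21 = 0.047619, Q = 2/21 = 0.095238.
d = −0.5·ln(0.809524) − 0.25·ln(0.809524) = −0.5·(-0.211309) − 0.25·(-0.211309) = 0.1585.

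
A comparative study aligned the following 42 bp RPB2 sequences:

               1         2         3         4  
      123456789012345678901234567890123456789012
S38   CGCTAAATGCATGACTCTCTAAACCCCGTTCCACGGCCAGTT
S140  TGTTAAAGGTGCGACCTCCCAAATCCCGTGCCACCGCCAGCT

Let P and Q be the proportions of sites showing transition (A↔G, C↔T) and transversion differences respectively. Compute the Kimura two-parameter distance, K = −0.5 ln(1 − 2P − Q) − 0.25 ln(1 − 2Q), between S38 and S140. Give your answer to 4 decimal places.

0.4908

The sequences differ at positions 1 (C/T, transition), 3 (C/T, transition), 8 (T/G, transversion), 10 (C/T, transition), 11 (A/G, transition), 12 (T/C, transition), 16 (T/C, transition), 17 (C/T, transition), 18 (T/C, transition), 20 (T/C, transition), 24 (C/T, transition), 30 (T/G, transversion), 35 (G/C, transversion), 41 (T/C, transition).
Of the 14 differences, 11 transitions and 3 transversions over 42 sites: P = 11/42 = 0.261905, Q = 3/42 = 0.071429.
d = −0.5·ln(0.404761) − 0.25·ln(0.857142) = −0.5·(-0.904459) − 0.25·(-0.154152) = 0.4908.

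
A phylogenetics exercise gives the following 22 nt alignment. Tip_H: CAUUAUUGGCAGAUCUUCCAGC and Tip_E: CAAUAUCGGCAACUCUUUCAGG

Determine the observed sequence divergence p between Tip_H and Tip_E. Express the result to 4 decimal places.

0.2727

Differing sites — 3:U/A; 7:U/C; 12:G/A; 13:A/C; 18:C/U; 22:C/G.
There are 6 differences over 22 sites, so p = 6/22 = 0.2727.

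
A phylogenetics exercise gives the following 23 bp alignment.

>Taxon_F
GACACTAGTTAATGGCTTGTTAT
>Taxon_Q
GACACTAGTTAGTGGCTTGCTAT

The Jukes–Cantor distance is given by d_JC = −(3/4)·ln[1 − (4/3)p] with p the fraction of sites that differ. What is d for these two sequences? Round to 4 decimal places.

Mismatches occur at site 12 (A/G), site 20 (T/C).
p = 2/23 = 0.086957.
d = −0.75 · ln(1 − (4/3)·0.086957) = −0.75 · ln(0.884057) = −0.75 · (-0.123234) = 0.0924.

0.0924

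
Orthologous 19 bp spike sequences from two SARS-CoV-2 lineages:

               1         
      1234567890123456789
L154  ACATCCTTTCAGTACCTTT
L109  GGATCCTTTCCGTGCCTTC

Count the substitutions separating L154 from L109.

Mismatches occur at site 1 (A→G), site 2 (C→G), site 11 (A→C), site 14 (A→G), site 19 (T→C).
That gives 5 mismatches out of 19 aligned sites, so the Hamming distance is 5.

5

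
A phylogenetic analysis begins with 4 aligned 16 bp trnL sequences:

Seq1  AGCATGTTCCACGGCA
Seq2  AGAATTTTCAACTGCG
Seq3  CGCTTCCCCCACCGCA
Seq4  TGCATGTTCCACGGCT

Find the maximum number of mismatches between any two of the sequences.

Pairwise Hamming distances:
  Seq1 vs Seq2: 5
  Seq1 vs Seq3: 6
  Seq1 vs Seq4: 2
  Seq2 vs Seq3: 9
  Seq2 vs Seq4: 6
  Seq3 vs Seq4: 7
The largest is 9, between Seq2 and Seq3.

9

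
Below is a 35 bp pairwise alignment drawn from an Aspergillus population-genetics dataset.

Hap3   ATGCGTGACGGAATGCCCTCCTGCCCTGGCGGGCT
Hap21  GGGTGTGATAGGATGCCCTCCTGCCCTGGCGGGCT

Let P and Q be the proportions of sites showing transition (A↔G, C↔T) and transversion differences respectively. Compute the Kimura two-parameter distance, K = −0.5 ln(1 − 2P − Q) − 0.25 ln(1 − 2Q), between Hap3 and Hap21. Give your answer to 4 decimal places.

The sequences differ at positions 1 (A/G, transition), 2 (T/G, transversion), 4 (C/T, transition), 9 (C/T, transition), 10 (G/A, transition), 12 (A/G, transition).
Of the 6 differences, 5 transitions and 1 transversion over 35 sites: P = 5/35 = 0.142857, Q = 1/35 = 0.028571.
d = −0.5·ln(0.685715) − 0.25·ln(0.942858) = −0.5·(-0.377293) − 0.25·(-0.058840) = 0.2034.

0.2034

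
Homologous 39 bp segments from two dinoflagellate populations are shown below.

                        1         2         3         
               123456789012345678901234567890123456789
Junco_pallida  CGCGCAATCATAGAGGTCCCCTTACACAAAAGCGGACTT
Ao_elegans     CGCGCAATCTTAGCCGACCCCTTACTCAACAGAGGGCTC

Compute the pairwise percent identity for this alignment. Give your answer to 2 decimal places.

Mismatches occur at site 10 (A↔T), site 14 (A↔C), site 15 (G↔C), site 17 (T↔A), site 26 (A↔T), site 30 (A↔C), site 33 (C↔A), site 36 (A↔G), site 39 (T↔C).
30 of the 39 sites match, so the percent identity is 30/39 × 100 = 76.92%.

76.92%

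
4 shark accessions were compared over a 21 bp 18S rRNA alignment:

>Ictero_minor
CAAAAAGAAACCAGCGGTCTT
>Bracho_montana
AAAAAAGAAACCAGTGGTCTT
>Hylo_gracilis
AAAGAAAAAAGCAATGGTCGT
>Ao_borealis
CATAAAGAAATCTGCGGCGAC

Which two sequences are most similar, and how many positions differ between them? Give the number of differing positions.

2

Pairwise Hamming distances:
  Ictero_minor vs Bracho_montana: 2
  Ictero_minor vs Hylo_gracilis: 7
  Ictero_minor vs Ao_borealis: 7
  Bracho_montana vs Hylo_gracilis: 5
  Bracho_montana vs Ao_borealis: 9
  Hylo_gracilis vs Ao_borealis: 12
The smallest is 2, between Ictero_minor and Bracho_montana.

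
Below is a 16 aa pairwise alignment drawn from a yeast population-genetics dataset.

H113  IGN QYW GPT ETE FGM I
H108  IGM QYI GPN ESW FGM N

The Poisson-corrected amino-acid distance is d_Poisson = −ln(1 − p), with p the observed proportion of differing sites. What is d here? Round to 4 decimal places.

Differing sites — 3:N/M; 6:W/I; 9:T/N; 11:T/S; 12:E/W; 16:I/N.
p = 6/16 = 0.375000.
d = −ln(1 − 0.375000) = −ln(0.625000) = 0.4700.

0.4700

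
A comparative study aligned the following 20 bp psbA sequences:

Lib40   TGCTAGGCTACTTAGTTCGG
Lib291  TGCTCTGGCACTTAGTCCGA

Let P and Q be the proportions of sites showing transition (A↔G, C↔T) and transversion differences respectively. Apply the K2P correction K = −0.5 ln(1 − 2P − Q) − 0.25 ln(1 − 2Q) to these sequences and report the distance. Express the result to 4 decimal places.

Mismatches occur at site 5 (A→C, transversion), site 6 (G→T, transversion), site 8 (C→G, transversion), site 9 (T→C, transition), site 17 (T→C, transition), site 20 (G→A, transition).
Of the 6 differences, 3 transitions and 3 transversions over 20 sites: P = 3/20 = 0.150000, Q = 3/20 = 0.150000.
d = −0.5·ln(0.550000) − 0.25·ln(0.700000) = −0.5·(-0.597837) − 0.25·(-0.356675) = 0.3881.

0.3881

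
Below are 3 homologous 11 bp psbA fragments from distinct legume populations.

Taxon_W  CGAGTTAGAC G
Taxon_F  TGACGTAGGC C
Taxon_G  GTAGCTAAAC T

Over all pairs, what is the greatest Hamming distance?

Pairwise Hamming distances:
  Taxon_W vs Taxon_F: 5
  Taxon_W vs Taxon_G: 5
  Taxon_F vs Taxon_G: 7
The largest is 7, between Taxon_F and Taxon_G.

7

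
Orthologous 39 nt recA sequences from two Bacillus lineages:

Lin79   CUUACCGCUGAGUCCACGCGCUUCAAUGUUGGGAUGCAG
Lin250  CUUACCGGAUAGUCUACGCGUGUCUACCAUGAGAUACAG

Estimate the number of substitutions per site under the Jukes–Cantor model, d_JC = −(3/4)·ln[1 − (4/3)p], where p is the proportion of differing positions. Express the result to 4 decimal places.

0.3961

Differing sites — 8:C/G; 9:U/A; 10:G/U; 15:C/U; 21:C/U; 22:U/G; 25:A/U; 27:U/C; 28:G/C; 29:U/A; 32:G/A; 36:G/A.
p = 12/39 = 0.307692.
d = −0.75 · ln(1 − (4/3)·0.307692) = −0.75 · ln(0.589744) = −0.75 · (-0.528067) = 0.3961.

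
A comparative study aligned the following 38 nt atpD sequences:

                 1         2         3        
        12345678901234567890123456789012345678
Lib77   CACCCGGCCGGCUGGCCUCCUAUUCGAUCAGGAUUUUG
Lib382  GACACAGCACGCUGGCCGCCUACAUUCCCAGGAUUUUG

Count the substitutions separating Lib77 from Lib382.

12

Mismatches occur at site 1 (C↔G), site 4 (C↔A), site 6 (G↔A), site 9 (C↔A), site 10 (G↔C), site 18 (U↔G), site 23 (U↔C), site 24 (U↔A), site 25 (C↔U), site 26 (G↔U), site 27 (A↔C), site 28 (U↔C).
That gives 12 mismatches out of 38 aligned sites, so the Hamming distance is 12.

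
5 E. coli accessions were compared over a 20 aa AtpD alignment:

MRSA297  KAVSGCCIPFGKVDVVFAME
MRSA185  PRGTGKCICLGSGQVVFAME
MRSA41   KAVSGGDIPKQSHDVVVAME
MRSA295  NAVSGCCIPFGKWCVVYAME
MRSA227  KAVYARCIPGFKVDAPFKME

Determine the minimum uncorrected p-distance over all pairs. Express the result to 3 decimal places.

Pairwise Hamming distances:
  MRSA297 vs MRSA185: 10
  MRSA297 vs MRSA41: 7
  MRSA297 vs MRSA295: 4
  MRSA297 vs MRSA227: 8
  MRSA185 vs MRSA41: 12
  MRSA185 vs MRSA295: 11
  MRSA185 vs MRSA227: 15
  MRSA41 vs MRSA295: 9
  MRSA41 vs MRSA227: 12
  MRSA295 vs MRSA227: 12
The smallest is 4 mismatches, between MRSA297 and MRSA295; p = 4/20 = 0.200.

0.200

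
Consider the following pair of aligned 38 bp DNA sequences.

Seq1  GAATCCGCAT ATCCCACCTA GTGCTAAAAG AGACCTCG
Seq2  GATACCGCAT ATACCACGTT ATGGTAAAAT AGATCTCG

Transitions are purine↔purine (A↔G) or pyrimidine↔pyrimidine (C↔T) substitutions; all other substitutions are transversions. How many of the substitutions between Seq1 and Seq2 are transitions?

2

The sequences differ at positions 3 (A/T, transversion), 4 (T/A, transversion), 13 (C/A, transversion), 18 (C/G, transversion), 20 (A/T, transversion), 21 (G/A, transition), 24 (C/G, transversion), 30 (G/T, transversion), 34 (C/T, transition).
Of the 9 differences, 2 transitions and 7 transversions, so the answer is 2.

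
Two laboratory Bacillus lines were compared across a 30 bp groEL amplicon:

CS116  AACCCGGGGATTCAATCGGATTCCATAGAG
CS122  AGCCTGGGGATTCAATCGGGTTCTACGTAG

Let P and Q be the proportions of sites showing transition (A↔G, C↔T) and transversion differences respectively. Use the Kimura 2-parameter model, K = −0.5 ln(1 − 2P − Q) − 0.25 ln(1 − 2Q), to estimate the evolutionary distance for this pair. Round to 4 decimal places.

Mismatches occur at site 2 (A/G, transition), site 5 (C/T, transition), site 20 (A/G, transition), site 24 (C/T, transition), site 26 (T/C, transition), site 27 (A/G, transition), site 28 (G/T, transversion).
Of the 7 differences, 6 transitions and 1 transversion over 30 sites: P = 6/30 = 0.200000, Q = 1/30 = 0.033333.
d = −0.5·ln(0.566667) − 0.25·ln(0.933334) = −0.5·(-0.567983) − 0.25·(-0.068992) = 0.3012.

0.3012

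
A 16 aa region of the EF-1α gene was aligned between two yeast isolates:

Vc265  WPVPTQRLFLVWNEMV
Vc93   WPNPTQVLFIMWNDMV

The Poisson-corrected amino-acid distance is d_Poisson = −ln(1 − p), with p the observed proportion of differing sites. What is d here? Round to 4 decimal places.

The sequences differ at positions 3 (V/N), 7 (R/V), 10 (L/I), 11 (V/M), 14 (E/D).
p = 5/16 = 0.312500.
d = −ln(1 − 0.312500) = −ln(0.687500) = 0.3747.

0.3747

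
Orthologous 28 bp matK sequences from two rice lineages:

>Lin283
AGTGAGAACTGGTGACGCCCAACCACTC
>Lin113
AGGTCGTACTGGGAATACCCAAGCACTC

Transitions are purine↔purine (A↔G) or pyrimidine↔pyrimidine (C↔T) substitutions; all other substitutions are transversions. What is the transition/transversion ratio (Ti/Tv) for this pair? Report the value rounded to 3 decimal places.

0.500

Mismatches occur at site 3 (T/G, transversion), site 4 (G/T, transversion), site 5 (A/C, transversion), site 7 (A/T, transversion), site 13 (T/G, transversion), site 14 (G/A, transition), site 16 (C/T, transition), site 17 (G/A, transition), site 23 (C/G, transversion).
Of the 9 differences, 3 transitions and 6 transversions, so Ti/Tv = 3/6 = 0.500.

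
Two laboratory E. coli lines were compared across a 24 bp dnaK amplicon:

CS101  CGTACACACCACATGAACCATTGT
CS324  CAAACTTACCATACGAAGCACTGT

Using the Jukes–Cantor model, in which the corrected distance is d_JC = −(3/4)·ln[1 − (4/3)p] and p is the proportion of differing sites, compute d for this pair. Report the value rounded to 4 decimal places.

Differing sites — 2:G/A; 3:T/A; 6:A/T; 7:C/T; 12:C/T; 14:T/C; 18:C/G; 21:T/C.
p = 8/24 = 0.333333.
d = −0.75 · ln(1 − (4/3)·0.333333) = −0.75 · ln(0.555556) = −0.75 · (-0.587786) = 0.4408.

0.4408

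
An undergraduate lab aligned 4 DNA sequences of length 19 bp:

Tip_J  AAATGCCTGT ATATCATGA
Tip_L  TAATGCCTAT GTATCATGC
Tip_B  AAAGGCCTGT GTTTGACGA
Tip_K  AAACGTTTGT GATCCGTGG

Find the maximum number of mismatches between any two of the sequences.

Pairwise Hamming distances:
  Tip_J vs Tip_L: 4
  Tip_J vs Tip_B: 5
  Tip_J vs Tip_K: 9
  Tip_L vs Tip_B: 7
  Tip_L vs Tip_K: 10
  Tip_B vs Tip_K: 9
The largest is 10, between Tip_L and Tip_K.

10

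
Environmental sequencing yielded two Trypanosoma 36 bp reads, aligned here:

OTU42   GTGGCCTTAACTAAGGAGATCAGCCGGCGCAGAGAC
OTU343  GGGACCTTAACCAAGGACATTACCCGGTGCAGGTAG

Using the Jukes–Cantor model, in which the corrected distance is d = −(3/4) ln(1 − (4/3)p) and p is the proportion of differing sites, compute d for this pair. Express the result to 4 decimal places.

Differing sites — 2:T/G; 4:G/A; 12:T/C; 18:G/C; 21:C/T; 23:G/C; 28:C/T; 33:A/G; 34:G/T; 36:C/G.
p = 10/36 = 0.277778.
d = −0.75 · ln(1 − (4/3)·0.277778) = −0.75 · ln(0.629629) = −0.75 · (-0.462625) = 0.3470.

0.3470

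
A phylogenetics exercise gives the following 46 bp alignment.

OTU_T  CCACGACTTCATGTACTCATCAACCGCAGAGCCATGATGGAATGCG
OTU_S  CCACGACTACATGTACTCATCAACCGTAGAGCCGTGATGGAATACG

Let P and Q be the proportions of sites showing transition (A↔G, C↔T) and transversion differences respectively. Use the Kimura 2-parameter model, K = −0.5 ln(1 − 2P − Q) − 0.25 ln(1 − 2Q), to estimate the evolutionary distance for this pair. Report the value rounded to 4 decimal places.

0.0937

The sequences differ at positions 9 (T/A, transversion), 27 (C/T, transition), 34 (A/G, transition), 44 (G/A, transition).
Of the 4 differences, 3 transitions and 1 transversion over 46 sites: P = 3/46 = 0.065217, Q = 1/46 = 0.021739.
d = −0.5·ln(0.847827) − 0.25·ln(0.956522) = −0.5·(-0.165079) − 0.25·(-0.044451) = 0.0937.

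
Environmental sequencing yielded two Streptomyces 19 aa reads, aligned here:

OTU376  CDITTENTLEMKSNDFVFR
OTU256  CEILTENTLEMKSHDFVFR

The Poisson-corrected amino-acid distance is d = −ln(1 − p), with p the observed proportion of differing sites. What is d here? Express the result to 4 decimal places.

0.1719

Mismatches occur at site 2 (D→E), site 4 (T→L), site 14 (N→H).
p = 3/19 = 0.157895.
d = −ln(1 − 0.157895) = −ln(0.842105) = 0.1719.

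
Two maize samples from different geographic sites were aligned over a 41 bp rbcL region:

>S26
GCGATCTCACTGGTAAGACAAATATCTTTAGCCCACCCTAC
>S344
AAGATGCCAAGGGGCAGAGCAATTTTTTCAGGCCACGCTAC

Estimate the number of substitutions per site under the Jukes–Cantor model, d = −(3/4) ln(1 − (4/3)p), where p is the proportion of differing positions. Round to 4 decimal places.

Mismatches occur at site 1 (G→A), site 2 (C→A), site 6 (C→G), site 7 (T→C), site 10 (C→A), site 11 (T→G), site 14 (T→G), site 15 (A→C), site 19 (C→G), site 20 (A→C), site 24 (A→T), site 26 (C→T), site 29 (T→C), site 32 (C→G), site 37 (C→G).
p = 15/41 = 0.365854.
d = −0.75 · ln(1 − (4/3)·0.365854) = −0.75 · ln(0.512195) = −0.75 · (-0.669050) = 0.5018.

0.5018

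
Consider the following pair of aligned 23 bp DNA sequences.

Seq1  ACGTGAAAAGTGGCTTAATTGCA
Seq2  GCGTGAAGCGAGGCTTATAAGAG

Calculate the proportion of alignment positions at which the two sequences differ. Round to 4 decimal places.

Differing sites — 1:A/G; 8:A/G; 9:A/C; 11:T/A; 18:A/T; 19:T/A; 20:T/A; 22:C/A; 23:A/G.
There are 9 differences over 23 sites, so p = 9/23 = 0.3913.

0.3913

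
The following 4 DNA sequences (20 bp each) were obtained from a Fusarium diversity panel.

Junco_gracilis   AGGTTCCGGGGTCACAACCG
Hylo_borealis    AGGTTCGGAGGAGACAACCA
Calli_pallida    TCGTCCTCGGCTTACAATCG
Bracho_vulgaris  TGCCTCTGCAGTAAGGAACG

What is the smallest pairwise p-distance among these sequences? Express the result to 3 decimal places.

Pairwise Hamming distances:
  Junco_gracilis vs Hylo_borealis: 5
  Junco_gracilis vs Calli_pallida: 8
  Junco_gracilis vs Bracho_vulgaris: 10
  Hylo_borealis vs Calli_pallida: 11
  Hylo_borealis vs Bracho_vulgaris: 12
  Calli_pallida vs Bracho_vulgaris: 12
The smallest is 5 mismatches, between Junco_gracilis and Hylo_borealis; p = 5/20 = 0.250.

0.250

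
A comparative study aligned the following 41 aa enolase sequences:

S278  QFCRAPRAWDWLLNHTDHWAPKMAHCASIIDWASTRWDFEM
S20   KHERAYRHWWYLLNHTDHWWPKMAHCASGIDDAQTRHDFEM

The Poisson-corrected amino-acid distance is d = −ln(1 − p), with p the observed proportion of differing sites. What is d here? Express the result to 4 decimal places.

0.3463

Mismatches occur at site 1 (Q↔K), site 2 (F↔H), site 3 (C↔E), site 6 (P↔Y), site 8 (A↔H), site 10 (D↔W), site 11 (W↔Y), site 20 (A↔W), site 29 (I↔G), site 32 (W↔D), site 34 (S↔Q), site 37 (W↔H).
p = 12/41 = 0.292683.
d = −ln(1 − 0.292683) = −ln(0.707317) = 0.3463.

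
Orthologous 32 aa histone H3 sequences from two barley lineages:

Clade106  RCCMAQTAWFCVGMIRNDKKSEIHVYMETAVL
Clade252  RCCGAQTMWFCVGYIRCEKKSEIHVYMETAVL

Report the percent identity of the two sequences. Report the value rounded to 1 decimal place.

84.4%

The sequences differ at positions 4 (M/G), 8 (A/M), 14 (M/Y), 17 (N/C), 18 (D/E).
27 of the 32 sites match, so the percent identity is 27/32 × 100 = 84.4%.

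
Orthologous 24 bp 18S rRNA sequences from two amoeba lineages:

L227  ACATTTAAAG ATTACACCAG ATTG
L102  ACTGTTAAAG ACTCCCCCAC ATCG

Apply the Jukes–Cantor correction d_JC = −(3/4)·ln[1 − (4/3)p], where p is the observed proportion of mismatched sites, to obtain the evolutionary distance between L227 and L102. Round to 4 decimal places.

0.3694

Mismatches occur at site 3 (A↔T), site 4 (T↔G), site 12 (T↔C), site 14 (A↔C), site 16 (A↔C), site 20 (G↔C), site 23 (T↔C).
p = 7/24 = 0.291667.
d = −0.75 · ln(1 − (4/3)·0.291667) = −0.75 · ln(0.611111) = −0.75 · (-0.492477) = 0.3694.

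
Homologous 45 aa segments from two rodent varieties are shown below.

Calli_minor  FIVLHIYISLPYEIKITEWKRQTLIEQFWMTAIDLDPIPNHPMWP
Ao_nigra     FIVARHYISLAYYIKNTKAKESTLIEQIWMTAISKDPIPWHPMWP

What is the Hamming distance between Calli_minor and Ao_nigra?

Mismatches occur at site 4 (L→A), site 5 (H→R), site 6 (I→H), site 11 (P→A), site 13 (E→Y), site 16 (I→N), site 18 (E→K), site 19 (W→A), site 21 (R→E), site 22 (Q→S), site 28 (F→I), site 34 (D→S), site 35 (L→K), site 40 (N→W).
That gives 14 mismatches out of 45 aligned sites, so the Hamming distance is 14.

14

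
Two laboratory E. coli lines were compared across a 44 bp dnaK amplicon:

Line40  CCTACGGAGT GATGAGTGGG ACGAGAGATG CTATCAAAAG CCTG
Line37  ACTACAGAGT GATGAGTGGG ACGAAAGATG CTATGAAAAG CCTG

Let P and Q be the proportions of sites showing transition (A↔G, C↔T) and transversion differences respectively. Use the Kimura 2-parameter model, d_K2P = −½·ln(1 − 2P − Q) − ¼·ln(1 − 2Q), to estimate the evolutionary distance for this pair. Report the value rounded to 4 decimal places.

Differing sites — 1:C/A (Tv); 6:G/A (Ti); 25:G/A (Ti); 35:C/G (Tv).
Of the 4 differences, 2 transitions and 2 transversions over 44 sites: P = 2/44 = 0.045455, Q = 2/44 = 0.045455.
d = −0.5·ln(0.863635) − 0.25·ln(0.909090) = −0.5·(-0.146605) − 0.25·(-0.095311) = 0.0971.

0.0971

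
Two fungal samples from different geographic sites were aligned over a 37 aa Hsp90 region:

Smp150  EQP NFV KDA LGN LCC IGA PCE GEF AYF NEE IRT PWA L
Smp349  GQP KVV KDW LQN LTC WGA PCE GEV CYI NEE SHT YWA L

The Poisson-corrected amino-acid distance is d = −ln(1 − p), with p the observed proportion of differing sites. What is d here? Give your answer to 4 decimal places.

The sequences differ at positions 1 (E/G), 4 (N/K), 5 (F/V), 9 (A/W), 11 (G/Q), 14 (C/T), 16 (I/W), 24 (F/V), 25 (A/C), 27 (F/I), 31 (I/S), 32 (R/H), 34 (P/Y).
p = 13/37 = 0.351351.
d = −ln(1 − 0.351351) = −ln(0.648649) = 0.4329.

0.4329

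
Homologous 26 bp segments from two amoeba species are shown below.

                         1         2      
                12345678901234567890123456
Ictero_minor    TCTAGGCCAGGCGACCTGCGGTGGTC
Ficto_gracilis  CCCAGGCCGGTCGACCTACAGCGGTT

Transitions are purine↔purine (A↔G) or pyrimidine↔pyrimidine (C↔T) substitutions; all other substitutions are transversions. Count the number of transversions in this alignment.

1

Differing sites — 1:T/C (Ti); 3:T/C (Ti); 9:A/G (Ti); 11:G/T (Tv); 18:G/A (Ti); 20:G/A (Ti); 22:T/C (Ti); 26:C/T (Ti).
Of the 8 differences, 7 transitions and 1 transversion, so the answer is 1.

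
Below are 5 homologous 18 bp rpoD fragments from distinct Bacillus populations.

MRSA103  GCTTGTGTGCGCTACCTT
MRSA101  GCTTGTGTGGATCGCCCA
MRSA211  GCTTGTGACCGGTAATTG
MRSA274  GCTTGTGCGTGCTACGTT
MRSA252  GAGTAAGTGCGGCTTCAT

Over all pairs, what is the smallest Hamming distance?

Pairwise Hamming distances:
  MRSA103 vs MRSA101: 7
  MRSA103 vs MRSA211: 6
  MRSA103 vs MRSA274: 3
  MRSA103 vs MRSA252: 9
  MRSA101 vs MRSA211: 11
  MRSA101 vs MRSA274: 9
  MRSA101 vs MRSA252: 11
  MRSA211 vs MRSA274: 7
  MRSA211 vs MRSA252: 12
  MRSA274 vs MRSA252: 12
The smallest is 3, between MRSA103 and MRSA274.

3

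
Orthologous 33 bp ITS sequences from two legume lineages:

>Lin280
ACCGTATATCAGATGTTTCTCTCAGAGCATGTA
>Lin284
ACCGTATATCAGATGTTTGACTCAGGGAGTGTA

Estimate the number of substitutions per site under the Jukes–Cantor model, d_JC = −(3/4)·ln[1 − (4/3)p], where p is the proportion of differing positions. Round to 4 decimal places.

0.1693

Differing sites — 19:C/G; 20:T/A; 26:A/G; 28:C/A; 29:A/G.
p = 5/33 = 0.151515.
d = −0.75 · ln(1 − (4/3)·0.151515) = −0.75 · ln(0.797980) = −0.75 · (-0.225672) = 0.1693.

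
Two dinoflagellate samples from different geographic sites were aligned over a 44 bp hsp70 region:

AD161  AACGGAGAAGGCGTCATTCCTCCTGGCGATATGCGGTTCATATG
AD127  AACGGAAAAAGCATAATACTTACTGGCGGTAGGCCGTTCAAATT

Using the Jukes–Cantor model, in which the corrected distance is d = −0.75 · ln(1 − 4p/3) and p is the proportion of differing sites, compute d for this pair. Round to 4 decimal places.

0.3390

The sequences differ at positions 7 (G/A), 10 (G/A), 13 (G/A), 15 (C/A), 18 (T/A), 20 (C/T), 22 (C/A), 29 (A/G), 32 (T/G), 35 (G/C), 41 (T/A), 44 (G/T).
p = 12/44 = 0.272727.
d = −0.75 · ln(1 − (4/3)·0.272727) = −0.75 · ln(0.636364) = −0.75 · (-0.451985) = 0.3390.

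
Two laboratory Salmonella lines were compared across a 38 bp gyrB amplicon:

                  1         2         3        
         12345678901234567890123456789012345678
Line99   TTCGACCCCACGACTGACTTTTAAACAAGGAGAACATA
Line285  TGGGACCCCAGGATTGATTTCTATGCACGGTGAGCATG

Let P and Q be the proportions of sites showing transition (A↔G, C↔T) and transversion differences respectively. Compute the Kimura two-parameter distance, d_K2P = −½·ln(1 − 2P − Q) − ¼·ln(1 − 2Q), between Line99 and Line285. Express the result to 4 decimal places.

0.4158

The sequences differ at positions 2 (T/G, transversion), 3 (C/G, transversion), 11 (C/G, transversion), 14 (C/T, transition), 18 (C/T, transition), 21 (T/C, transition), 24 (A/T, transversion), 25 (A/G, transition), 28 (A/C, transversion), 31 (A/T, transversion), 34 (A/G, transition), 38 (A/G, transition).
Of the 12 differences, 6 transitions and 6 transversions over 38 sites: P = 6/38 = 0.157895, Q = 6/38 = 0.157895.
d = −0.5·ln(0.526315) − 0.25·ln(0.684210) = −0.5·(-0.641855) − 0.25·(-0.379490) = 0.4158.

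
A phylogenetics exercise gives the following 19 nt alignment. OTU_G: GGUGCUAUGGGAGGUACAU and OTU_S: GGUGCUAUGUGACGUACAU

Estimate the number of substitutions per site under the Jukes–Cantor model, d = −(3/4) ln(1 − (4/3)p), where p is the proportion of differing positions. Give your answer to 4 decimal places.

0.1134

The sequences differ at positions 10 (G/U), 13 (G/C).
p = 2/19 = 0.105263.
d = −0.75 · ln(1 − (4/3)·0.105263) = −0.75 · ln(0.859649) = −0.75 · (-0.151231) = 0.1134.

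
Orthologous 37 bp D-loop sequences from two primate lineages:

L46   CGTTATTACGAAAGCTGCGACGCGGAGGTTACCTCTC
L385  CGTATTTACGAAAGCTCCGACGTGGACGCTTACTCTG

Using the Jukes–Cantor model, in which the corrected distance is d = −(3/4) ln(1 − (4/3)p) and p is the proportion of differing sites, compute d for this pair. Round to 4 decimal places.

Differing sites — 4:T/A; 5:A/T; 17:G/C; 23:C/T; 27:G/C; 29:T/C; 31:A/T; 32:C/A; 37:C/G.
p = 9/37 = 0.243243.
d = −0.75 · ln(1 − (4/3)·0.243243) = −0.75 · ln(0.675676) = −0.75 · (-0.392042) = 0.2940.

0.2940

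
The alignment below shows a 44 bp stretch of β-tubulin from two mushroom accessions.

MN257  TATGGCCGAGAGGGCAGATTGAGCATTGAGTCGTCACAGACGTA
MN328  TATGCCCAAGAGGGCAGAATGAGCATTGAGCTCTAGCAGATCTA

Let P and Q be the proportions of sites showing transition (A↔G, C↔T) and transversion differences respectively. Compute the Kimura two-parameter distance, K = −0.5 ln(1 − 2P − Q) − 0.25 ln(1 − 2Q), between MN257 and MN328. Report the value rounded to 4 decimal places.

0.2729

The sequences differ at positions 5 (G/C, transversion), 8 (G/A, transition), 19 (T/A, transversion), 31 (T/C, transition), 32 (C/T, transition), 33 (G/C, transversion), 35 (C/A, transversion), 36 (A/G, transition), 41 (C/T, transition), 42 (G/C, transversion).
Of the 10 differences, 5 transitions and 5 transversions over 44 sites: P = 5/44 = 0.113636, Q = 5/44 = 0.113636.
d = −0.5·ln(0.659092) − 0.25·ln(0.772728) = −0.5·(-0.416892) − 0.25·(-0.257828) = 0.2729.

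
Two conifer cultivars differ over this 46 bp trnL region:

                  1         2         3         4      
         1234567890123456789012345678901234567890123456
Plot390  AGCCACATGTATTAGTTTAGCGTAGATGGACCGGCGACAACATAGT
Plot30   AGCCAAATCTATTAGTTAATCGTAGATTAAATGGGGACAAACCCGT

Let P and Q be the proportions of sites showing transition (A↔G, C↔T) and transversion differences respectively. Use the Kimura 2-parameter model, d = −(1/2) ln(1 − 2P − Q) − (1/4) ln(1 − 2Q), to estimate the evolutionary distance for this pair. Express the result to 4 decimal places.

0.3564

The sequences differ at positions 6 (C/A, transversion), 9 (G/C, transversion), 18 (T/A, transversion), 20 (G/T, transversion), 28 (G/T, transversion), 29 (G/A, transition), 31 (C/A, transversion), 32 (C/T, transition), 35 (C/G, transversion), 41 (C/A, transversion), 42 (A/C, transversion), 43 (T/C, transition), 44 (A/C, transversion).
Of the 13 differences, 3 transitions and 10 transversions over 46 sites: P = 3/46 = 0.065217, Q = 10/46 = 0.217391.
d = −0.5·ln(0.652175) − 0.25·ln(0.565218) = −0.5·(-0.427442) − 0.25·(-0.570544) = 0.3564.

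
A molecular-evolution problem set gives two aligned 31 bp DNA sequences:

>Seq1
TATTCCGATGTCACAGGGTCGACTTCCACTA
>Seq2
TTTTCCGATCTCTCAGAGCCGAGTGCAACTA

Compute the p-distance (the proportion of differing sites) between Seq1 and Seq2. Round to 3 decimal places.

0.258

Mismatches occur at site 2 (A→T), site 10 (G→C), site 13 (A→T), site 17 (G→A), site 19 (T→C), site 23 (C→G), site 25 (T→G), site 27 (C→A).
There are 8 differences over 31 sites, so p = 8/31 = 0.258.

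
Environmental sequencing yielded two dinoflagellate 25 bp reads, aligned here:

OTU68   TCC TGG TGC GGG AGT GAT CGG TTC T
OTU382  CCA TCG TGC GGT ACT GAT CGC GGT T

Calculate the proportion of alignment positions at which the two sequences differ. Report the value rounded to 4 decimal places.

0.3600

Mismatches occur at site 1 (T/C), site 3 (C/A), site 5 (G/C), site 12 (G/T), site 14 (G/C), site 21 (G/C), site 22 (T/G), site 23 (T/G), site 24 (C/T).
There are 9 differences over 25 sites, so p = 9/25 = 0.3600.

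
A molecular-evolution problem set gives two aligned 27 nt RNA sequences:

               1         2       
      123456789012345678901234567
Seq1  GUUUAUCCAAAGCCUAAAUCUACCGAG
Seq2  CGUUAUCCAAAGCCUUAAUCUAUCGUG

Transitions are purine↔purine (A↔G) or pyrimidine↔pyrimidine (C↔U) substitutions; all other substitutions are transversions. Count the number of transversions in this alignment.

The sequences differ at positions 1 (G/C, transversion), 2 (U/G, transversion), 16 (A/U, transversion), 23 (C/U, transition), 26 (A/U, transversion).
Of the 5 differences, 1 transition and 4 transversions, so the answer is 4.

4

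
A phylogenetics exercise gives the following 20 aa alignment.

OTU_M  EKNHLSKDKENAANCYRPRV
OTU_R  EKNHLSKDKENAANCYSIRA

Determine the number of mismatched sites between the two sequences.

The sequences differ at positions 17 (R/S), 18 (P/I), 20 (V/A).
That gives 3 mismatches out of 20 aligned sites, so the Hamming distance is 3.

3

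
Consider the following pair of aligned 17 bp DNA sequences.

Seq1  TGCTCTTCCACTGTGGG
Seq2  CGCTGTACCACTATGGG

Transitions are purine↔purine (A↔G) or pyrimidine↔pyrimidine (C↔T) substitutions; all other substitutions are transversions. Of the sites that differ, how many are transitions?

The sequences differ at positions 1 (T/C, transition), 5 (C/G, transversion), 7 (T/A, transversion), 13 (G/A, transition).
Of the 4 differences, 2 transitions and 2 transversions, so the answer is 2.

2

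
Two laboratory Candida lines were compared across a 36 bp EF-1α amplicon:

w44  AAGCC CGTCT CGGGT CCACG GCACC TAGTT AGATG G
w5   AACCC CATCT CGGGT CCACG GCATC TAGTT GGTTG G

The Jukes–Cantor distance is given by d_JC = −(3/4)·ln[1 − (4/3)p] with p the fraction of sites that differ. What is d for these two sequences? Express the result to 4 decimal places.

0.1536

Mismatches occur at site 3 (G/C), site 7 (G/A), site 24 (C/T), site 31 (A/G), site 33 (A/T).
p = 5/36 = 0.138889.
d = −0.75 · ln(1 − (4/3)·0.138889) = −0.75 · ln(0.814815) = −0.75 · (-0.204794) = 0.1536.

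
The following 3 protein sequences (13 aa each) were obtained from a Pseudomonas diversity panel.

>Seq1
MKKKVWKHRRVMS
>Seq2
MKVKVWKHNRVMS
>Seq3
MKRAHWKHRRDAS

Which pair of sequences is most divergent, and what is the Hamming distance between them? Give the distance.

6

Pairwise Hamming distances:
  Seq1 vs Seq2: 2
  Seq1 vs Seq3: 5
  Seq2 vs Seq3: 6
The largest is 6, between Seq2 and Seq3.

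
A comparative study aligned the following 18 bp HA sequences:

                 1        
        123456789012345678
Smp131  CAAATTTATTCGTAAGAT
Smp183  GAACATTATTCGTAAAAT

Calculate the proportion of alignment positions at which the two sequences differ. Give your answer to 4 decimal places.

0.2222

Differing sites — 1:C/G; 4:A/C; 5:T/A; 16:G/A.
There are 4 differences over 18 sites, so p = 4/18 = 0.2222.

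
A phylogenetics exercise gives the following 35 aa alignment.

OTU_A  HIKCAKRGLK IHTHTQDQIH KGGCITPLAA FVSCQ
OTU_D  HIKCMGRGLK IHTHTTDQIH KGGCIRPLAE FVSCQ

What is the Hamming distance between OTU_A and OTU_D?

5

The sequences differ at positions 5 (A/M), 6 (K/G), 16 (Q/T), 26 (T/R), 30 (A/E).
That gives 5 mismatches out of 35 aligned sites, so the Hamming distance is 5.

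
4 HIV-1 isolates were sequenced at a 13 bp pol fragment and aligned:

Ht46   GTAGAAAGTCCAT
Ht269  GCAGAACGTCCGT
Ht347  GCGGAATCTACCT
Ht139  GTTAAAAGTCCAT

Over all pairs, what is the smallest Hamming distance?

Pairwise Hamming distances:
  Ht46 vs Ht269: 3
  Ht46 vs Ht347: 6
  Ht46 vs Ht139: 2
  Ht269 vs Ht347: 5
  Ht269 vs Ht139: 5
  Ht347 vs Ht139: 7
The smallest is 2, between Ht46 and Ht139.

2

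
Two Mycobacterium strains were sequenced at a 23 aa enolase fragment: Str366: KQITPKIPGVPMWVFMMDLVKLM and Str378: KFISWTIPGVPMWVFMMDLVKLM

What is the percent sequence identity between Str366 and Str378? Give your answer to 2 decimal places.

Differing sites — 2:Q/F; 4:T/S; 5:P/W; 6:K/T.
19 of the 23 sites match, so the percent identity is 19/23 × 100 = 82.61%.

82.61%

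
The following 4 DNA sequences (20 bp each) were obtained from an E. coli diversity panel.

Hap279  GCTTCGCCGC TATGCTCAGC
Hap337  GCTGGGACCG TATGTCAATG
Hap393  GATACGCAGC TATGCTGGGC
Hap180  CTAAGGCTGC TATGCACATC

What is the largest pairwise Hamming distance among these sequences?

13

Pairwise Hamming distances:
  Hap279 vs Hap337: 10
  Hap279 vs Hap393: 5
  Hap279 vs Hap180: 8
  Hap337 vs Hap393: 13
  Hap337 vs Hap180: 12
  Hap393 vs Hap180: 9
The largest is 13, between Hap337 and Hap393.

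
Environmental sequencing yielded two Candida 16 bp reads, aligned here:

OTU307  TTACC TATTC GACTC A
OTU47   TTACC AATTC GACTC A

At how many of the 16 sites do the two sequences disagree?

1

Differing sites — 6:T/A.
That gives 1 mismatch out of 16 aligned sites, so the Hamming distance is 1.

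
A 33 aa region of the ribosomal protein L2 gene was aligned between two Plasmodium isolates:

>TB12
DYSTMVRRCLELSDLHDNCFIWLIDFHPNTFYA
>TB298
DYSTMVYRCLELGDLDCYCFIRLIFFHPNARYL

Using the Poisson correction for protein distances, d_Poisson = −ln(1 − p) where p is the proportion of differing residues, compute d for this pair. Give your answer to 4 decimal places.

0.3610

Differing sites — 7:R/Y; 13:S/G; 16:H/D; 17:D/C; 18:N/Y; 22:W/R; 25:D/F; 30:T/A; 31:F/R; 33:A/L.
p = 10/33 = 0.303030.
d = −ln(1 − 0.303030) = −ln(0.696970) = 0.3610.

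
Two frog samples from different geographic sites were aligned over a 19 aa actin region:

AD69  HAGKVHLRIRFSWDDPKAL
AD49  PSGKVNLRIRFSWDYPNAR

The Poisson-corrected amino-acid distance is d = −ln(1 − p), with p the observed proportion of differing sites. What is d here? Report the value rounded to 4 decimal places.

Mismatches occur at site 1 (H→P), site 2 (A→S), site 6 (H→N), site 15 (D→Y), site 17 (K→N), site 19 (L→R).
p = 6/19 = 0.315789.
d = −ln(1 − 0.315789) = −ln(0.684211) = 0.3795.

0.3795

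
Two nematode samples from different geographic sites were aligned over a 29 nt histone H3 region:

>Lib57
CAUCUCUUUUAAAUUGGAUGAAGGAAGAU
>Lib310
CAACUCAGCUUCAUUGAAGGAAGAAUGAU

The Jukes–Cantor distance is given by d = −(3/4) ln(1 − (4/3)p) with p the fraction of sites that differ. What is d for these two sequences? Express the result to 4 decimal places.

0.4618

The sequences differ at positions 3 (U/A), 7 (U/A), 8 (U/G), 9 (U/C), 11 (A/U), 12 (A/C), 17 (G/A), 19 (U/G), 24 (G/A), 26 (A/U).
p = 10/29 = 0.344828.
d = −0.75 · ln(1 − (4/3)·0.344828) = −0.75 · ln(0.540229) = −0.75 · (-0.615762) = 0.4618.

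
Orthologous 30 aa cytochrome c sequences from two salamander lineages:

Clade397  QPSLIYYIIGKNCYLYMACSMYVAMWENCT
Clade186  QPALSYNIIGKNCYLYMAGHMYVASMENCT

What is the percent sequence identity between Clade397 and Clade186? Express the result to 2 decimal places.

The sequences differ at positions 3 (S/A), 5 (I/S), 7 (Y/N), 19 (C/G), 20 (S/H), 25 (M/S), 26 (W/M).
23 of the 30 sites match, so the percent identity is 23/30 × 100 = 76.67%.

76.67%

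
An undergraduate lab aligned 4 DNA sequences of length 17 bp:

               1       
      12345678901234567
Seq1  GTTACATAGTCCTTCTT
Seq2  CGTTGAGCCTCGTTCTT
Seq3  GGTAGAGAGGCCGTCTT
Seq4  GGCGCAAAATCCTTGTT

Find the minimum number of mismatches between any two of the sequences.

Pairwise Hamming distances:
  Seq1 vs Seq2: 8
  Seq1 vs Seq3: 5
  Seq1 vs Seq4: 6
  Seq2 vs Seq3: 7
  Seq2 vs Seq4: 9
  Seq3 vs Seq4: 8
The smallest is 5, between Seq1 and Seq3.

5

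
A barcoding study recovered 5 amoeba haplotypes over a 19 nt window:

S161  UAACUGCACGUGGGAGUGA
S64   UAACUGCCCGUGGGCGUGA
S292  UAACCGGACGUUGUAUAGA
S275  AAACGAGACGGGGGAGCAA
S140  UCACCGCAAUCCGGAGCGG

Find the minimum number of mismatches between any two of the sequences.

2

Pairwise Hamming distances:
  S161 vs S64: 2
  S161 vs S292: 6
  S161 vs S275: 7
  S161 vs S140: 8
  S64 vs S292: 8
  S64 vs S275: 9
  S64 vs S140: 10
  S292 vs S275: 9
  S292 vs S140: 10
  S275 vs S140: 11
The smallest is 2, between S161 and S64.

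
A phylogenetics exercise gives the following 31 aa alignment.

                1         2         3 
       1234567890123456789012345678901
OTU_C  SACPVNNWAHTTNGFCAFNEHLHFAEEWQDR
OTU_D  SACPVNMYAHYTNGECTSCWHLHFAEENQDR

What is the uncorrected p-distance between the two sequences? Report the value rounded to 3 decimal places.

The sequences differ at positions 7 (N/M), 8 (W/Y), 11 (T/Y), 15 (F/E), 17 (A/T), 18 (F/S), 19 (N/C), 20 (E/W), 28 (W/N).
There are 9 differences over 31 sites, so p = 9/31 = 0.290.

0.290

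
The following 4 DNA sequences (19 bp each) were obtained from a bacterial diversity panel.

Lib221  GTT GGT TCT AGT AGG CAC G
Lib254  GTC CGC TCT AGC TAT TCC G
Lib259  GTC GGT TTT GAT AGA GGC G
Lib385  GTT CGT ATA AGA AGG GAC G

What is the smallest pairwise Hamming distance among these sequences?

Pairwise Hamming distances:
  Lib221 vs Lib254: 9
  Lib221 vs Lib259: 7
  Lib221 vs Lib385: 6
  Lib254 vs Lib259: 11
  Lib254 vs Lib385: 11
  Lib259 vs Lib385: 9
The smallest is 6, between Lib221 and Lib385.

6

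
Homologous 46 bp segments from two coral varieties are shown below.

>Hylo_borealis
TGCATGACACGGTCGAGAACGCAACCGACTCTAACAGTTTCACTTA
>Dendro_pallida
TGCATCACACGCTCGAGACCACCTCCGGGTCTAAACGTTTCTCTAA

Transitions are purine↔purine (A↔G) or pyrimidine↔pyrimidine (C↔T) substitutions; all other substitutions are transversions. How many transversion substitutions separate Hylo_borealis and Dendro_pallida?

10

Mismatches occur at site 6 (G↔C, transversion), site 12 (G↔C, transversion), site 19 (A↔C, transversion), site 21 (G↔A, transition), site 23 (A↔C, transversion), site 24 (A↔T, transversion), site 28 (A↔G, transition), site 29 (C↔G, transversion), site 35 (C↔A, transversion), site 36 (A↔C, transversion), site 42 (A↔T, transversion), site 45 (T↔A, transversion).
Of the 12 differences, 2 transitions and 10 transversions, so the answer is 10.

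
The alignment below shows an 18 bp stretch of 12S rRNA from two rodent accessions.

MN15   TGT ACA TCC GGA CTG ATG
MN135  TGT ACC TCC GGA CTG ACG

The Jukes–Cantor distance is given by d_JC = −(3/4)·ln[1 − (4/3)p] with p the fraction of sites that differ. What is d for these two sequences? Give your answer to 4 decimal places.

Mismatches occur at site 6 (A/C), site 17 (T/C).
p = 2/18 = 0.111111.
d = −0.75 · ln(1 − (4/3)·0.111111) = −0.75 · ln(0.851852) = −0.75 · (-0.160342) = 0.1203.

0.1203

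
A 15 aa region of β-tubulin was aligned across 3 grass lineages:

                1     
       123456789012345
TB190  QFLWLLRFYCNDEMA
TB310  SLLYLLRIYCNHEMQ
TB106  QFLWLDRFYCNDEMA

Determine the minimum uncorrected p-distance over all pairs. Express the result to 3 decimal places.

Pairwise Hamming distances:
  TB190 vs TB310: 6
  TB190 vs TB106: 1
  TB310 vs TB106: 7
The smallest is 1 mismatch, between TB190 and TB106; p = 1/15 = 0.067.

0.067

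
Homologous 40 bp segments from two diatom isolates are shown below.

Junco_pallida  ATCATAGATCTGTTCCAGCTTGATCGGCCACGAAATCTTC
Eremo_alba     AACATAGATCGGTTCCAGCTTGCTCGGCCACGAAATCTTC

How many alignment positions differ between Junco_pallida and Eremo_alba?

Mismatches occur at site 2 (T↔A), site 11 (T↔G), site 23 (A↔C).
That gives 3 mismatches out of 40 aligned sites, so the Hamming distance is 3.

3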